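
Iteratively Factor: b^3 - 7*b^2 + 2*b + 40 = (b - 5)*(b^2 - 2*b - 8) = (b - 5)*(b + 2)*(b - 4)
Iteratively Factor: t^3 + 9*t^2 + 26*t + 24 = (t + 3)*(t^2 + 6*t + 8) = (t + 2)*(t + 3)*(t + 4)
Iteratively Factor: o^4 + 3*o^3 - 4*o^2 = (o)*(o^3 + 3*o^2 - 4*o) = o*(o + 4)*(o^2 - o) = o^2*(o + 4)*(o - 1)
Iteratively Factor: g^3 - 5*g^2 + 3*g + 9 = (g - 3)*(g^2 - 2*g - 3) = (g - 3)^2*(g + 1)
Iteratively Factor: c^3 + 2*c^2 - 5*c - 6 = (c - 2)*(c^2 + 4*c + 3) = (c - 2)*(c + 1)*(c + 3)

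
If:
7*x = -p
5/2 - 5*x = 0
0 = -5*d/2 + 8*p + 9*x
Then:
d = -47/5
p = -7/2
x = 1/2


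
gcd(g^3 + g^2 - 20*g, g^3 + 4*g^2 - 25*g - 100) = g + 5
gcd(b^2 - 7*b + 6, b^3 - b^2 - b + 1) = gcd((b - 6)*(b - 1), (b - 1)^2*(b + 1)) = b - 1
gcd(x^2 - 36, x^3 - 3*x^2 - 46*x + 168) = x - 6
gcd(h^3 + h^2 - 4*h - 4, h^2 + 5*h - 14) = h - 2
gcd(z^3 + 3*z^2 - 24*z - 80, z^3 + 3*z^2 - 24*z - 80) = z^3 + 3*z^2 - 24*z - 80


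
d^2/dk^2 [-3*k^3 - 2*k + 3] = -18*k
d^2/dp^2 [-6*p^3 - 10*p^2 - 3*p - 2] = -36*p - 20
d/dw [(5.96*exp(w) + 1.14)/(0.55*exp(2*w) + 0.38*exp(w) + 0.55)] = (-3.278*exp(2*w) - 1.254*exp(w) + 2.8448)*exp(w)/(0.3025*exp(4*w) + 0.418*exp(3*w) + 0.7494*exp(2*w) + 0.418*exp(w) + 0.3025)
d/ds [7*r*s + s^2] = 7*r + 2*s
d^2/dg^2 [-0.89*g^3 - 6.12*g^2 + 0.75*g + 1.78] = -5.34*g - 12.24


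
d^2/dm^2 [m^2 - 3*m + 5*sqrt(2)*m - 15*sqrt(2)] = 2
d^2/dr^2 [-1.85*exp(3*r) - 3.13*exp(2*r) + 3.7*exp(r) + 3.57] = (-16.65*exp(2*r) - 12.52*exp(r) + 3.7)*exp(r)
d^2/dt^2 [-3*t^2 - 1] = -6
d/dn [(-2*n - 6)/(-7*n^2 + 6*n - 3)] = 14*(-n^2 - 6*n + 3)/(49*n^4 - 84*n^3 + 78*n^2 - 36*n + 9)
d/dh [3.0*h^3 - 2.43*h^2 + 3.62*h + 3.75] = 9.0*h^2 - 4.86*h + 3.62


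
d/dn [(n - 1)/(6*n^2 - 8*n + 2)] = -3/(18*n^2 - 12*n + 2)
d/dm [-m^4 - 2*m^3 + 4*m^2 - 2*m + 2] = -4*m^3 - 6*m^2 + 8*m - 2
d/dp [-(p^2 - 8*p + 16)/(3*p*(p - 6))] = 2*(-p^2 + 16*p - 48)/(3*p^2*(p^2 - 12*p + 36))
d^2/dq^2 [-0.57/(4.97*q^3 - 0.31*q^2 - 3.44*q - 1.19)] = ((16.9974*q - 0.3534)*(-4.97*q^3 + 0.31*q^2 + 3.44*q + 1.19) + 0.57*(-29.82*q^2 + 1.24*q + 6.88)*(-14.91*q^2 + 0.62*q + 3.44))/(-4.97*q^3 + 0.31*q^2 + 3.44*q + 1.19)^3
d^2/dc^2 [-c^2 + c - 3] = -2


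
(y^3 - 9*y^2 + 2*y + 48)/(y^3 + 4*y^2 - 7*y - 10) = (y^3 - 9*y^2 + 2*y + 48)/(y^3 + 4*y^2 - 7*y - 10)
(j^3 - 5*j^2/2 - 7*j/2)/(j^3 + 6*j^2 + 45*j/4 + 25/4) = 2*j*(2*j - 7)/(4*j^2 + 20*j + 25)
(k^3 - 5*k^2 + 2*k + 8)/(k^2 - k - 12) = (k^2 - k - 2)/(k + 3)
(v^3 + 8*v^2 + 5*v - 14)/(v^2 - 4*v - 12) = (v^2 + 6*v - 7)/(v - 6)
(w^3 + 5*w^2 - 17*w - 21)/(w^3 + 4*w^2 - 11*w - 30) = (w^2 + 8*w + 7)/(w^2 + 7*w + 10)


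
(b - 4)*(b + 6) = b^2 + 2*b - 24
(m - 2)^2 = m^2 - 4*m + 4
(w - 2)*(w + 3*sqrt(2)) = w^2 - 2*w + 3*sqrt(2)*w - 6*sqrt(2)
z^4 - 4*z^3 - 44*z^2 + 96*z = z*(z - 8)*(z - 2)*(z + 6)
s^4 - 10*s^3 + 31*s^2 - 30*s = s*(s - 5)*(s - 3)*(s - 2)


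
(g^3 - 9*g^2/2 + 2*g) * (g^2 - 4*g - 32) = g^5 - 17*g^4/2 - 12*g^3 + 136*g^2 - 64*g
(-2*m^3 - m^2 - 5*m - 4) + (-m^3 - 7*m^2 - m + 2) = -3*m^3 - 8*m^2 - 6*m - 2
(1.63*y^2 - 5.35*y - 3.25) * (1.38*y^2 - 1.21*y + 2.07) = 2.2494*y^4 - 9.3553*y^3 + 5.3626*y^2 - 7.142*y - 6.7275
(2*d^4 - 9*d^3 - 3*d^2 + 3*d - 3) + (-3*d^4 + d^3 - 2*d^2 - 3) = -d^4 - 8*d^3 - 5*d^2 + 3*d - 6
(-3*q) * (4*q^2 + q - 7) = -12*q^3 - 3*q^2 + 21*q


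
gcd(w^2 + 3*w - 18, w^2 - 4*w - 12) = 1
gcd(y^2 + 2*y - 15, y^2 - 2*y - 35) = y + 5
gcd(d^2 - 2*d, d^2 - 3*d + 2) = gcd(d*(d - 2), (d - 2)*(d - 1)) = d - 2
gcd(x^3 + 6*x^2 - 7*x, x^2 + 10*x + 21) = x + 7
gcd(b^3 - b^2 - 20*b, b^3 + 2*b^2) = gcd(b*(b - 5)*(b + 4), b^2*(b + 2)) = b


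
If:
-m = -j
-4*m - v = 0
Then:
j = -v/4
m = -v/4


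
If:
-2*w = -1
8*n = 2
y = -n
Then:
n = 1/4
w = 1/2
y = -1/4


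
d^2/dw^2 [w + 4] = 0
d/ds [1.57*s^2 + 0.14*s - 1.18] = 3.14*s + 0.14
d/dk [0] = 0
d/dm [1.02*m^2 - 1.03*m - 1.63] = 2.04*m - 1.03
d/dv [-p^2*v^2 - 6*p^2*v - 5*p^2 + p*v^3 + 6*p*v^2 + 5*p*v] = p*(-2*p*v - 6*p + 3*v^2 + 12*v + 5)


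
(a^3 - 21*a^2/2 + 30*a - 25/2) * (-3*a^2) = -3*a^5 + 63*a^4/2 - 90*a^3 + 75*a^2/2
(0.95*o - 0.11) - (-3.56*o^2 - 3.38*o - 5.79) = 3.56*o^2 + 4.33*o + 5.68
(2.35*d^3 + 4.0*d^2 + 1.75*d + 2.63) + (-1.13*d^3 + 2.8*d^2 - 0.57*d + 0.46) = 1.22*d^3 + 6.8*d^2 + 1.18*d + 3.09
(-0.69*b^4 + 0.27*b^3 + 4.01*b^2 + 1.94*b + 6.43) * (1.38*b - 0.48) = -0.9522*b^5 + 0.7038*b^4 + 5.4042*b^3 + 0.7524*b^2 + 7.9422*b - 3.0864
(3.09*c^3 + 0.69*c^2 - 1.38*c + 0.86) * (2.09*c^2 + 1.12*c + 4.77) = 6.4581*c^5 + 4.9029*c^4 + 12.6279*c^3 + 3.5431*c^2 - 5.6194*c + 4.1022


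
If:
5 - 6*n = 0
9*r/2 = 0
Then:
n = 5/6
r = 0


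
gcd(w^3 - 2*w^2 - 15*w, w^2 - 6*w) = w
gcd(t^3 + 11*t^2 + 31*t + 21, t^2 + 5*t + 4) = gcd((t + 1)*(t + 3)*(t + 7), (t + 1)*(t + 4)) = t + 1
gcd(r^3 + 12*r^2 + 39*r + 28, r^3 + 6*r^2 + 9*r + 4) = r^2 + 5*r + 4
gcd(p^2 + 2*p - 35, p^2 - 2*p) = 1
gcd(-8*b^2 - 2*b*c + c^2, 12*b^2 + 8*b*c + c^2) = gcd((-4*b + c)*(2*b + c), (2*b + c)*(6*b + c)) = 2*b + c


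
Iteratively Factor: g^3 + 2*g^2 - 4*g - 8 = (g - 2)*(g^2 + 4*g + 4) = (g - 2)*(g + 2)*(g + 2)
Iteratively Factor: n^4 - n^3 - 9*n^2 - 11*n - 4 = (n + 1)*(n^3 - 2*n^2 - 7*n - 4) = (n - 4)*(n + 1)*(n^2 + 2*n + 1) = (n - 4)*(n + 1)^2*(n + 1)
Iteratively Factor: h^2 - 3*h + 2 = (h - 1)*(h - 2)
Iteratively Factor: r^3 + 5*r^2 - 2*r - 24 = (r - 2)*(r^2 + 7*r + 12) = (r - 2)*(r + 3)*(r + 4)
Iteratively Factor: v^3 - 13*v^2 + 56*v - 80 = (v - 4)*(v^2 - 9*v + 20) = (v - 4)^2*(v - 5)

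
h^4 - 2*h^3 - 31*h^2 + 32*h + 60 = (h - 6)*(h - 2)*(h + 1)*(h + 5)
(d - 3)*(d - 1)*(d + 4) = d^3 - 13*d + 12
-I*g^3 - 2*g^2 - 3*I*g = g*(g - 3*I)*(-I*g + 1)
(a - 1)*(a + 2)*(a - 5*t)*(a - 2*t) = a^4 - 7*a^3*t + a^3 + 10*a^2*t^2 - 7*a^2*t - 2*a^2 + 10*a*t^2 + 14*a*t - 20*t^2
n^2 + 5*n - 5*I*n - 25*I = (n + 5)*(n - 5*I)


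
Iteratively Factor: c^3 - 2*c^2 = (c)*(c^2 - 2*c) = c^2*(c - 2)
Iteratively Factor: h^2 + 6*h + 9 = (h + 3)*(h + 3)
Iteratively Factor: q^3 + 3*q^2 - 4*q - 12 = (q - 2)*(q^2 + 5*q + 6) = (q - 2)*(q + 2)*(q + 3)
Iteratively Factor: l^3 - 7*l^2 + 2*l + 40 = (l - 4)*(l^2 - 3*l - 10) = (l - 4)*(l + 2)*(l - 5)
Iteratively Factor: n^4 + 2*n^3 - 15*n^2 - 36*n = (n + 3)*(n^3 - n^2 - 12*n) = (n + 3)^2*(n^2 - 4*n) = n*(n + 3)^2*(n - 4)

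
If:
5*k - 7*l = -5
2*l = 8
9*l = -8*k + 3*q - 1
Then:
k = 23/5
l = 4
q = 123/5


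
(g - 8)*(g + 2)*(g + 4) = g^3 - 2*g^2 - 40*g - 64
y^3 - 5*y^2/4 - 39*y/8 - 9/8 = (y - 3)*(y + 1/4)*(y + 3/2)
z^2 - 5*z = z*(z - 5)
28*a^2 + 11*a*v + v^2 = (4*a + v)*(7*a + v)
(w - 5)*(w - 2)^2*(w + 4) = w^4 - 5*w^3 - 12*w^2 + 76*w - 80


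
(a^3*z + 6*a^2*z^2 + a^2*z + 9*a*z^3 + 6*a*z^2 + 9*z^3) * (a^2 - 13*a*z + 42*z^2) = a^5*z - 7*a^4*z^2 + a^4*z - 27*a^3*z^3 - 7*a^3*z^2 + 135*a^2*z^4 - 27*a^2*z^3 + 378*a*z^5 + 135*a*z^4 + 378*z^5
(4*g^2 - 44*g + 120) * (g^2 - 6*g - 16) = 4*g^4 - 68*g^3 + 320*g^2 - 16*g - 1920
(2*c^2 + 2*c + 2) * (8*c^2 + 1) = 16*c^4 + 16*c^3 + 18*c^2 + 2*c + 2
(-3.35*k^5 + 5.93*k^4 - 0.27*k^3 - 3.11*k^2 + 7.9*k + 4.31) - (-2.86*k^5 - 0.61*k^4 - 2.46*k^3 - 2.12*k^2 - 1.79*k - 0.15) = -0.49*k^5 + 6.54*k^4 + 2.19*k^3 - 0.99*k^2 + 9.69*k + 4.46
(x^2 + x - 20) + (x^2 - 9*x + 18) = 2*x^2 - 8*x - 2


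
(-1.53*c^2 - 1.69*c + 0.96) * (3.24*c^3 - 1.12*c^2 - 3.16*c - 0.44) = -4.9572*c^5 - 3.762*c^4 + 9.838*c^3 + 4.9384*c^2 - 2.29*c - 0.4224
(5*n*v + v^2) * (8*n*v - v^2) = 40*n^2*v^2 + 3*n*v^3 - v^4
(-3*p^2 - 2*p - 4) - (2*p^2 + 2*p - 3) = -5*p^2 - 4*p - 1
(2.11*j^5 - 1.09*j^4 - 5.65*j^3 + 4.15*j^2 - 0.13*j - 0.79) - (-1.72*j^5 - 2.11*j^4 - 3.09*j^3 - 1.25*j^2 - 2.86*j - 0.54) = 3.83*j^5 + 1.02*j^4 - 2.56*j^3 + 5.4*j^2 + 2.73*j - 0.25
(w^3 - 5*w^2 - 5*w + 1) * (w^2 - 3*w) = w^5 - 8*w^4 + 10*w^3 + 16*w^2 - 3*w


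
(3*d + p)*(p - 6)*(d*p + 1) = 3*d^2*p^2 - 18*d^2*p + d*p^3 - 6*d*p^2 + 3*d*p - 18*d + p^2 - 6*p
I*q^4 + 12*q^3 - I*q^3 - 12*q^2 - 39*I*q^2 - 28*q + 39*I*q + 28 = (q - 1)*(q - 7*I)*(q - 4*I)*(I*q + 1)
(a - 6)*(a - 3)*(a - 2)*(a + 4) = a^4 - 7*a^3 - 8*a^2 + 108*a - 144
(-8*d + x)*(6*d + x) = -48*d^2 - 2*d*x + x^2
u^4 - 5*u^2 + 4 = (u - 2)*(u - 1)*(u + 1)*(u + 2)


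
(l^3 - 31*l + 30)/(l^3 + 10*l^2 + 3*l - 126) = (l^2 - 6*l + 5)/(l^2 + 4*l - 21)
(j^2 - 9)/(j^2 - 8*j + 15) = (j + 3)/(j - 5)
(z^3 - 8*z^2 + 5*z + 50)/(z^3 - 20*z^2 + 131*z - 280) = (z^2 - 3*z - 10)/(z^2 - 15*z + 56)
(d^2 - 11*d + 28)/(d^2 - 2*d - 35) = (d - 4)/(d + 5)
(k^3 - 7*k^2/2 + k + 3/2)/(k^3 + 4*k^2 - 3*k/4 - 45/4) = 2*(2*k^3 - 7*k^2 + 2*k + 3)/(4*k^3 + 16*k^2 - 3*k - 45)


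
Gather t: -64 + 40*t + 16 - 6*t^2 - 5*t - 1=-6*t^2 + 35*t - 49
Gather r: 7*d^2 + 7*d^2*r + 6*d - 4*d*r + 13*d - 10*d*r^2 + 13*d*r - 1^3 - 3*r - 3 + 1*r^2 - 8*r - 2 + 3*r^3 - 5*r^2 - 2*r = 7*d^2 + 19*d + 3*r^3 + r^2*(-10*d - 4) + r*(7*d^2 + 9*d - 13) - 6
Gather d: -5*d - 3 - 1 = -5*d - 4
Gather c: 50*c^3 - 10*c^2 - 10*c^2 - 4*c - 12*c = 50*c^3 - 20*c^2 - 16*c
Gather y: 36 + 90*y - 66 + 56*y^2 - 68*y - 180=56*y^2 + 22*y - 210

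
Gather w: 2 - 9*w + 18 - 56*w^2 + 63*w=-56*w^2 + 54*w + 20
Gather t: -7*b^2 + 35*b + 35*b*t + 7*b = -7*b^2 + 35*b*t + 42*b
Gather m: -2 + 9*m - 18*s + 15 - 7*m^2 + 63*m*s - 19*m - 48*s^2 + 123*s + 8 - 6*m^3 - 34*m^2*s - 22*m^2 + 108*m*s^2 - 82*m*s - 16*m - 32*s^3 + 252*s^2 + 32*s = -6*m^3 + m^2*(-34*s - 29) + m*(108*s^2 - 19*s - 26) - 32*s^3 + 204*s^2 + 137*s + 21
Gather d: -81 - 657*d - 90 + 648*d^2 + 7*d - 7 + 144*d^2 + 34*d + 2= 792*d^2 - 616*d - 176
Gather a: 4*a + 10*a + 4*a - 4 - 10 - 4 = 18*a - 18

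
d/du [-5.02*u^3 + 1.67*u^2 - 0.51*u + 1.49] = -15.06*u^2 + 3.34*u - 0.51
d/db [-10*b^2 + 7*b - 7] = 7 - 20*b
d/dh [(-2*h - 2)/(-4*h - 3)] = -2/(4*h + 3)^2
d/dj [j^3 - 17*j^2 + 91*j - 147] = 3*j^2 - 34*j + 91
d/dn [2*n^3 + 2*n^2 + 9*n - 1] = 6*n^2 + 4*n + 9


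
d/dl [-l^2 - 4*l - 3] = -2*l - 4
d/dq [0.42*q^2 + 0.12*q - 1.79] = 0.84*q + 0.12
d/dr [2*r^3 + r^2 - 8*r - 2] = 6*r^2 + 2*r - 8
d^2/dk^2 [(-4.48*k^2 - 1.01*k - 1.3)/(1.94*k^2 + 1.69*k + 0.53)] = (21.773784*k^3 - 1.718064*k^2 - 19.342188*k - 5.46009)/(7.301384*k^6 + 19.081452*k^5 + 22.606626*k^4 + 15.252757*k^3 + 6.176037*k^2 + 1.424163*k + 0.148877)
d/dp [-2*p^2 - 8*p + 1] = -4*p - 8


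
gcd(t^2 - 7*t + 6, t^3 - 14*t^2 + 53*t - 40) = t - 1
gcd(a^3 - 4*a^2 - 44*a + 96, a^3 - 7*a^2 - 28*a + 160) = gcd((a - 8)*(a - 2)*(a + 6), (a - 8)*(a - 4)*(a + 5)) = a - 8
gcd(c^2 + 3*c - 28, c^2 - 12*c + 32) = c - 4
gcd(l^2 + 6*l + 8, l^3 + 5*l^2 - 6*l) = 1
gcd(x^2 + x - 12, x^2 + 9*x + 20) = x + 4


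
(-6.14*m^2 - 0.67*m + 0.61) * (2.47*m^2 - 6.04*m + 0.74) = -15.1658*m^4 + 35.4307*m^3 + 1.0099*m^2 - 4.1802*m + 0.4514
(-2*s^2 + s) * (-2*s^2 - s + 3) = 4*s^4 - 7*s^2 + 3*s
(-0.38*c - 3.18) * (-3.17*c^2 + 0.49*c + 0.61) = 1.2046*c^3 + 9.8944*c^2 - 1.79*c - 1.9398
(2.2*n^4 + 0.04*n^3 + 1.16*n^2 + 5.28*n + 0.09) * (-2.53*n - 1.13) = -5.566*n^5 - 2.5872*n^4 - 2.98*n^3 - 14.6692*n^2 - 6.1941*n - 0.1017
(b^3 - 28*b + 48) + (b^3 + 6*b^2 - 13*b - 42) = 2*b^3 + 6*b^2 - 41*b + 6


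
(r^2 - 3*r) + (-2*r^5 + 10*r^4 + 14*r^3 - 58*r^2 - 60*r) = -2*r^5 + 10*r^4 + 14*r^3 - 57*r^2 - 63*r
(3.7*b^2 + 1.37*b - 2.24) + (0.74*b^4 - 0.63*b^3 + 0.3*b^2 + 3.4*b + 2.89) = 0.74*b^4 - 0.63*b^3 + 4.0*b^2 + 4.77*b + 0.65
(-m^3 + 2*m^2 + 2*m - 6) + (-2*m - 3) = -m^3 + 2*m^2 - 9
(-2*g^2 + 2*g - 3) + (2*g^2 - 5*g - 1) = -3*g - 4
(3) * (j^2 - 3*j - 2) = 3*j^2 - 9*j - 6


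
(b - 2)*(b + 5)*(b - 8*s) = b^3 - 8*b^2*s + 3*b^2 - 24*b*s - 10*b + 80*s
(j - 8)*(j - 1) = j^2 - 9*j + 8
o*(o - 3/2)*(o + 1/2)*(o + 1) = o^4 - 7*o^2/4 - 3*o/4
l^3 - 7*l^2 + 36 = (l - 6)*(l - 3)*(l + 2)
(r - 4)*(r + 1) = r^2 - 3*r - 4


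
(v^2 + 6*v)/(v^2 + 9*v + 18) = v/(v + 3)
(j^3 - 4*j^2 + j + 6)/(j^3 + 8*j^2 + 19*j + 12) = (j^2 - 5*j + 6)/(j^2 + 7*j + 12)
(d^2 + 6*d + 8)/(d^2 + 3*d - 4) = (d + 2)/(d - 1)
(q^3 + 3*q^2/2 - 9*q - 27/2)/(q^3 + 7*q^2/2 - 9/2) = (q - 3)/(q - 1)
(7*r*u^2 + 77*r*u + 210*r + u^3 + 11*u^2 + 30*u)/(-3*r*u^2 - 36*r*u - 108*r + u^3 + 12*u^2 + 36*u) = (-7*r*u - 35*r - u^2 - 5*u)/(3*r*u + 18*r - u^2 - 6*u)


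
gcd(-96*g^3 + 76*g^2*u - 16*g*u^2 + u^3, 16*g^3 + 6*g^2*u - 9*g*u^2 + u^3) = 16*g^2 - 10*g*u + u^2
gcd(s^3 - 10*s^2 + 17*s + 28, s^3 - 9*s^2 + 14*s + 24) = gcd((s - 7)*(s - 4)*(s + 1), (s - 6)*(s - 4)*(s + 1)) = s^2 - 3*s - 4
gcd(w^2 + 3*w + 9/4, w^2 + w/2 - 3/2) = w + 3/2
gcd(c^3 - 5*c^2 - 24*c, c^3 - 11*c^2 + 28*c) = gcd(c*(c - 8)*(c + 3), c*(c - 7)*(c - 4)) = c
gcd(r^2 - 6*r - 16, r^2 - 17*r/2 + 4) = r - 8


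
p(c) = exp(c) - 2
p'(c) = exp(c)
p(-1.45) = -1.77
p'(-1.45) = 0.23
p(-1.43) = -1.76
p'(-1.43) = 0.24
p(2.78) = 14.12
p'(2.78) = 16.12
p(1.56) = 2.76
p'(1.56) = 4.76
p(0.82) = 0.27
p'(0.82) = 2.27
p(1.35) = 1.86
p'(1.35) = 3.86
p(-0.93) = -1.61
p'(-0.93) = 0.39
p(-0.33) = -1.28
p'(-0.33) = 0.72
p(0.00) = -1.00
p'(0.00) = 1.00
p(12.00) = 162752.79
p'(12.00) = 162754.79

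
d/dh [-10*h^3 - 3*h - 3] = -30*h^2 - 3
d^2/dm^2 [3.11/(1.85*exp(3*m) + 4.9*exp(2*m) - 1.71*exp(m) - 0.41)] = ((-51.7815*exp(2*m) - 60.956*exp(m) + 5.3181)*(1.85*exp(3*m) + 4.9*exp(2*m) - 1.71*exp(m) - 0.41) + 3.11*(5.55*exp(2*m) + 9.8*exp(m) - 1.71)*(11.1*exp(2*m) + 19.6*exp(m) - 3.42)*exp(m))*exp(m)/(1.85*exp(3*m) + 4.9*exp(2*m) - 1.71*exp(m) - 0.41)^3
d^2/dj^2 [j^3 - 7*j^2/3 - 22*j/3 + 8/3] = 6*j - 14/3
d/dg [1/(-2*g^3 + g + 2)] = (6*g^2 - 1)/(-2*g^3 + g + 2)^2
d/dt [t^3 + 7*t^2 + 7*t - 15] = 3*t^2 + 14*t + 7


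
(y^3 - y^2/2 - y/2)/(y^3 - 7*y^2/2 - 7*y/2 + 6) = y*(2*y + 1)/(2*y^2 - 5*y - 12)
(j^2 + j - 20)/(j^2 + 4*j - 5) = (j - 4)/(j - 1)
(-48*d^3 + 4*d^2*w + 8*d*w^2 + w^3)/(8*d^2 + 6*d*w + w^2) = (-12*d^2 + 4*d*w + w^2)/(2*d + w)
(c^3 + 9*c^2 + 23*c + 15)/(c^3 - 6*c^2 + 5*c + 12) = (c^2 + 8*c + 15)/(c^2 - 7*c + 12)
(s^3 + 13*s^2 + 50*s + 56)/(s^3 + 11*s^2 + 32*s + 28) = (s + 4)/(s + 2)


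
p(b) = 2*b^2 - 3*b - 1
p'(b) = 4*b - 3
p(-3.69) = 37.30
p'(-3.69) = -17.76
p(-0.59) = 1.47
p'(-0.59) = -5.36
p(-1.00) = 4.00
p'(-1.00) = -7.00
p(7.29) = 83.42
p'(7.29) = 26.16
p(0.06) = -1.17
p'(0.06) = -2.76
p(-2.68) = 21.40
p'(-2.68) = -13.72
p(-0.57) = 1.36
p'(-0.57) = -5.28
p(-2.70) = 21.68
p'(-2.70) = -13.80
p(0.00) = -1.00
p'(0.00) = -3.00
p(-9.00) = 188.00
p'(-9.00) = -39.00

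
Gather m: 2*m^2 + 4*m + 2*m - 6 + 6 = 2*m^2 + 6*m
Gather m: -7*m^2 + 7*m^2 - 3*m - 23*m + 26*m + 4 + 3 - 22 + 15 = 0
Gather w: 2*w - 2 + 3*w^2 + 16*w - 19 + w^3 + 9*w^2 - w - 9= w^3 + 12*w^2 + 17*w - 30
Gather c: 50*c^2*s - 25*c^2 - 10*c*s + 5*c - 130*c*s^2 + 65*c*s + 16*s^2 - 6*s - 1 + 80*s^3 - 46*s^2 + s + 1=c^2*(50*s - 25) + c*(-130*s^2 + 55*s + 5) + 80*s^3 - 30*s^2 - 5*s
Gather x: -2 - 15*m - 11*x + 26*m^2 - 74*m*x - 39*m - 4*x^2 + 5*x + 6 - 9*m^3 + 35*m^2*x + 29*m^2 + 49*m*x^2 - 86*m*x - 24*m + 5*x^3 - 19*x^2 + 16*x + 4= -9*m^3 + 55*m^2 - 78*m + 5*x^3 + x^2*(49*m - 23) + x*(35*m^2 - 160*m + 10) + 8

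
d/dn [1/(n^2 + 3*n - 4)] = (-2*n - 3)/(n^2 + 3*n - 4)^2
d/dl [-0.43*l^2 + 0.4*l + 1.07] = 0.4 - 0.86*l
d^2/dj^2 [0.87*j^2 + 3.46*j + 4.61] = 1.74000000000000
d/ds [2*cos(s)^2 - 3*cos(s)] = (3 - 4*cos(s))*sin(s)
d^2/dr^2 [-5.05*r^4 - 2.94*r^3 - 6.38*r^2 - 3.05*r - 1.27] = -60.6*r^2 - 17.64*r - 12.76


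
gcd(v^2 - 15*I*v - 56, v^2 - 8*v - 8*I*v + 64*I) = v - 8*I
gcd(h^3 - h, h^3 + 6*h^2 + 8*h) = h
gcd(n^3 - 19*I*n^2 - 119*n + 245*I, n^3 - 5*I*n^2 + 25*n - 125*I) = n - 5*I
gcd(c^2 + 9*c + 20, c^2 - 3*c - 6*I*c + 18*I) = 1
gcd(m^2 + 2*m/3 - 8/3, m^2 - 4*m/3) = m - 4/3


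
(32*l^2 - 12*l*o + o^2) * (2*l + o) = 64*l^3 + 8*l^2*o - 10*l*o^2 + o^3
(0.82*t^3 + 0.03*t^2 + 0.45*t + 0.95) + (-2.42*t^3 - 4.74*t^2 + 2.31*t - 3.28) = -1.6*t^3 - 4.71*t^2 + 2.76*t - 2.33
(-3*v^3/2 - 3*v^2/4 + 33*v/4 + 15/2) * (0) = 0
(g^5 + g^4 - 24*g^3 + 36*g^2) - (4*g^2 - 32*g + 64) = g^5 + g^4 - 24*g^3 + 32*g^2 + 32*g - 64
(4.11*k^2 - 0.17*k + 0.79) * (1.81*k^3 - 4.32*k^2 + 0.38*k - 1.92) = 7.4391*k^5 - 18.0629*k^4 + 3.7261*k^3 - 11.3686*k^2 + 0.6266*k - 1.5168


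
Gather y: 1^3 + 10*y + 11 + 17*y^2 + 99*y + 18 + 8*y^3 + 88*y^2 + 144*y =8*y^3 + 105*y^2 + 253*y + 30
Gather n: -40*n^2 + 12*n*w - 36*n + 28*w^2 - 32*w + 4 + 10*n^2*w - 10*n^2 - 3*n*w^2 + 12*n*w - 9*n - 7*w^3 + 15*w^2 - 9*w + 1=n^2*(10*w - 50) + n*(-3*w^2 + 24*w - 45) - 7*w^3 + 43*w^2 - 41*w + 5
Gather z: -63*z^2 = -63*z^2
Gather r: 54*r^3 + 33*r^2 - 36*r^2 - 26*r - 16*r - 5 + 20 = 54*r^3 - 3*r^2 - 42*r + 15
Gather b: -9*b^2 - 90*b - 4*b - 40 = -9*b^2 - 94*b - 40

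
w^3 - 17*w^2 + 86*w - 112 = (w - 8)*(w - 7)*(w - 2)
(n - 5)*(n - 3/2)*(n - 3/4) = n^3 - 29*n^2/4 + 99*n/8 - 45/8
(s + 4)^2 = s^2 + 8*s + 16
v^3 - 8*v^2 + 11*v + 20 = (v - 5)*(v - 4)*(v + 1)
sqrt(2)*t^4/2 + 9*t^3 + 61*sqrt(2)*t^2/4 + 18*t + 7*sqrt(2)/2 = (t + sqrt(2)/2)*(t + sqrt(2))*(t + 7*sqrt(2))*(sqrt(2)*t/2 + 1/2)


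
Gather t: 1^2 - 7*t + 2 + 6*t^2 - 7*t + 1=6*t^2 - 14*t + 4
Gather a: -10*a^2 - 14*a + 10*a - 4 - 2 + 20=-10*a^2 - 4*a + 14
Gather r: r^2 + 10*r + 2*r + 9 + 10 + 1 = r^2 + 12*r + 20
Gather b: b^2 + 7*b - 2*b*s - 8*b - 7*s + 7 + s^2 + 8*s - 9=b^2 + b*(-2*s - 1) + s^2 + s - 2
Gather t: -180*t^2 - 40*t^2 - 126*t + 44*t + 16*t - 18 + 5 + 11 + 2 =-220*t^2 - 66*t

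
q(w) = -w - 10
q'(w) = -1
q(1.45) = -11.45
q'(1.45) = -1.00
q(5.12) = -15.12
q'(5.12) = -1.00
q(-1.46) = -8.54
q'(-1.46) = -1.00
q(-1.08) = -8.92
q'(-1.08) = -1.00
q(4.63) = -14.63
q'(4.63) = -1.00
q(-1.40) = -8.60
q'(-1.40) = -1.00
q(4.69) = -14.69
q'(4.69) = -1.00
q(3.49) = -13.49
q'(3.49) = -1.00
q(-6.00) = -4.00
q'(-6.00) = -1.00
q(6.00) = -16.00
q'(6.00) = -1.00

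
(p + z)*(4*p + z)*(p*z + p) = 4*p^3*z + 4*p^3 + 5*p^2*z^2 + 5*p^2*z + p*z^3 + p*z^2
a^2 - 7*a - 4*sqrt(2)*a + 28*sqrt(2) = (a - 7)*(a - 4*sqrt(2))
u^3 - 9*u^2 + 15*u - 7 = (u - 7)*(u - 1)^2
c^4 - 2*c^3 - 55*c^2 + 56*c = c*(c - 8)*(c - 1)*(c + 7)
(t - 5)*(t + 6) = t^2 + t - 30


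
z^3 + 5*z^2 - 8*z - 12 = (z - 2)*(z + 1)*(z + 6)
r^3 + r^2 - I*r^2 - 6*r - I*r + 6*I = (r - 2)*(r + 3)*(r - I)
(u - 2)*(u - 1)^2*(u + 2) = u^4 - 2*u^3 - 3*u^2 + 8*u - 4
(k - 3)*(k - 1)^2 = k^3 - 5*k^2 + 7*k - 3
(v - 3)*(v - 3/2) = v^2 - 9*v/2 + 9/2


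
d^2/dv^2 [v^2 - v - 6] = 2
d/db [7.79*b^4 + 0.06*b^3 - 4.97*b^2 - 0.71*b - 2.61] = 31.16*b^3 + 0.18*b^2 - 9.94*b - 0.71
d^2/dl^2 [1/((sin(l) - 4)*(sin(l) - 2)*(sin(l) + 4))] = (-9*sin(l)^6 + 22*sin(l)^5 + 28*sin(l)^4 + 160*sin(l)^3 - 584*sin(l)^2 - 512*sin(l) + 640)/((sin(l) - 4)^3*(sin(l) - 2)^3*(sin(l) + 4)^3)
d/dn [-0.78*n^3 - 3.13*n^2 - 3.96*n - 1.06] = -2.34*n^2 - 6.26*n - 3.96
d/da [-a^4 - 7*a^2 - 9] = -4*a^3 - 14*a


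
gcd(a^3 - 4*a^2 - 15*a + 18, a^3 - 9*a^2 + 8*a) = a - 1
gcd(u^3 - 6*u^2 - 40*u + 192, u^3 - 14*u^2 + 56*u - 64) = u^2 - 12*u + 32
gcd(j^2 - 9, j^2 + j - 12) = j - 3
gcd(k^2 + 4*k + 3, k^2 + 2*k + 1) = k + 1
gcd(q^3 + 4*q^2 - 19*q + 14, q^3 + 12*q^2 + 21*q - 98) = q^2 + 5*q - 14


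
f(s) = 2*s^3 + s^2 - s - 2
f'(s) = 6*s^2 + 2*s - 1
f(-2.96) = -42.15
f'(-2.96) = 45.65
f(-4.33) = -141.29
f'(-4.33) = 102.83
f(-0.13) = -1.86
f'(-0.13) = -1.16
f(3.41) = 85.52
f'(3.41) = 75.59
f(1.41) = 4.18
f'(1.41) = 13.75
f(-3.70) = -85.92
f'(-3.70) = 73.74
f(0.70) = -1.52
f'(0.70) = 3.34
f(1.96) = 14.94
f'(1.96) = 25.97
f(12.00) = 3586.00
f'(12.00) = 887.00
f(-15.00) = -6512.00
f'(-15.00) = 1319.00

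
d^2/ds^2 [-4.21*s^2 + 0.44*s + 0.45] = -8.42000000000000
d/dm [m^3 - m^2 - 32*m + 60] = 3*m^2 - 2*m - 32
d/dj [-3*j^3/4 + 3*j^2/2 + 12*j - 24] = -9*j^2/4 + 3*j + 12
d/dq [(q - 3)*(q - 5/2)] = 2*q - 11/2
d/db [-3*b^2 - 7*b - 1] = -6*b - 7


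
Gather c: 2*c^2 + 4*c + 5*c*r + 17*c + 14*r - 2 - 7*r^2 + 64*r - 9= 2*c^2 + c*(5*r + 21) - 7*r^2 + 78*r - 11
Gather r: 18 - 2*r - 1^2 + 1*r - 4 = 13 - r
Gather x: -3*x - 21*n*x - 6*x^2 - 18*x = -6*x^2 + x*(-21*n - 21)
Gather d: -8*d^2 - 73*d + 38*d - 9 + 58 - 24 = -8*d^2 - 35*d + 25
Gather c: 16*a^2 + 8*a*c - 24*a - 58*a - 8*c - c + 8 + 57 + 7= 16*a^2 - 82*a + c*(8*a - 9) + 72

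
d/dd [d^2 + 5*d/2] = 2*d + 5/2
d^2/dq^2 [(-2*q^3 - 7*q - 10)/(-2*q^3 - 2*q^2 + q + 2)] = 8*(-2*q^6 + 24*q^5 + 93*q^4 + 93*q^3 + 60*q^2 + 42*q + 9)/(8*q^9 + 24*q^8 + 12*q^7 - 40*q^6 - 54*q^5 + 6*q^4 + 47*q^3 + 18*q^2 - 12*q - 8)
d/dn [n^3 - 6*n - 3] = 3*n^2 - 6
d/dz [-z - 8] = -1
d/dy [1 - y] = -1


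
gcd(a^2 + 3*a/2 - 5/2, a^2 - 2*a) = 1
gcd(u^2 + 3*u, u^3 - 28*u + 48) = 1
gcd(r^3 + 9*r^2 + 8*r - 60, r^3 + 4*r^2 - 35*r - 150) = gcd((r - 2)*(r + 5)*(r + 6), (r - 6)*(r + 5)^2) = r + 5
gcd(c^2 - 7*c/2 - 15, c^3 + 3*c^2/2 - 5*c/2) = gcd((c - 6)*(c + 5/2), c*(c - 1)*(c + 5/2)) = c + 5/2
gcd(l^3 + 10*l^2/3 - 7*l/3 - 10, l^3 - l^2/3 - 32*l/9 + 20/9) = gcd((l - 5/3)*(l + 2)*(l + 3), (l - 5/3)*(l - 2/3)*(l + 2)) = l^2 + l/3 - 10/3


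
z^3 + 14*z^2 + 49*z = z*(z + 7)^2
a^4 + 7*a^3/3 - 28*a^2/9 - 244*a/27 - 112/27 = (a - 2)*(a + 2/3)*(a + 4/3)*(a + 7/3)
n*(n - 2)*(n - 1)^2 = n^4 - 4*n^3 + 5*n^2 - 2*n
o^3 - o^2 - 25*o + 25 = (o - 5)*(o - 1)*(o + 5)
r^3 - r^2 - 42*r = r*(r - 7)*(r + 6)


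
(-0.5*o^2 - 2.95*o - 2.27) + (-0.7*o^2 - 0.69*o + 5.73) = -1.2*o^2 - 3.64*o + 3.46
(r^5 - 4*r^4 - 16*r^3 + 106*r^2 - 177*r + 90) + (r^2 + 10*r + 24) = r^5 - 4*r^4 - 16*r^3 + 107*r^2 - 167*r + 114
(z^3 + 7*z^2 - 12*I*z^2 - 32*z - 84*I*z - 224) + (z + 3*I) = z^3 + 7*z^2 - 12*I*z^2 - 31*z - 84*I*z - 224 + 3*I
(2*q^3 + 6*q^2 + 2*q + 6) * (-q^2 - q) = -2*q^5 - 8*q^4 - 8*q^3 - 8*q^2 - 6*q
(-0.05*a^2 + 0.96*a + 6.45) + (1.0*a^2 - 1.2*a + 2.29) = 0.95*a^2 - 0.24*a + 8.74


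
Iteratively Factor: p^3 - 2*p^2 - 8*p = (p)*(p^2 - 2*p - 8) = p*(p + 2)*(p - 4)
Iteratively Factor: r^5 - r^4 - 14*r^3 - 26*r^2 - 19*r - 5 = (r + 1)*(r^4 - 2*r^3 - 12*r^2 - 14*r - 5) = (r + 1)^2*(r^3 - 3*r^2 - 9*r - 5) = (r - 5)*(r + 1)^2*(r^2 + 2*r + 1) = (r - 5)*(r + 1)^3*(r + 1)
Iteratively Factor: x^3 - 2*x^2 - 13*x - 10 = (x + 1)*(x^2 - 3*x - 10) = (x + 1)*(x + 2)*(x - 5)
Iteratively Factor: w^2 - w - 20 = (w - 5)*(w + 4)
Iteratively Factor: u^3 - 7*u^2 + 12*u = (u - 4)*(u^2 - 3*u) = u*(u - 4)*(u - 3)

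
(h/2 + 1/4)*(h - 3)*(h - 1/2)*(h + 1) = h^4/2 - h^3 - 13*h^2/8 + h/4 + 3/8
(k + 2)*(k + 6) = k^2 + 8*k + 12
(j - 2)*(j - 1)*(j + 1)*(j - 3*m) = j^4 - 3*j^3*m - 2*j^3 + 6*j^2*m - j^2 + 3*j*m + 2*j - 6*m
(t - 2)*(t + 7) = t^2 + 5*t - 14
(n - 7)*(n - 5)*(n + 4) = n^3 - 8*n^2 - 13*n + 140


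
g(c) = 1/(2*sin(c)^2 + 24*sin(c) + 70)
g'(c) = (-4*sin(c)*cos(c) - 24*cos(c))/(2*sin(c)^2 + 24*sin(c) + 70)^2 = -(sin(c) + 6)*cos(c)/(sin(c)^2 + 12*sin(c) + 35)^2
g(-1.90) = 0.02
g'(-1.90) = 0.00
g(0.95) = 0.01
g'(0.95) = -0.00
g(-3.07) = 0.01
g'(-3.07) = 0.01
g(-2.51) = 0.02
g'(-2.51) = 0.01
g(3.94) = 0.02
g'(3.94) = 0.01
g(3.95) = 0.02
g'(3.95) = 0.01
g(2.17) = 0.01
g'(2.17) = 0.00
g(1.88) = 0.01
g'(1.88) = 0.00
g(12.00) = 0.02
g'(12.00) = -0.00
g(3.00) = 0.01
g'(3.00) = 0.00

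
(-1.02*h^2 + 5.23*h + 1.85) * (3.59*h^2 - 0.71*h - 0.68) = -3.6618*h^4 + 19.4999*h^3 + 3.6218*h^2 - 4.8699*h - 1.258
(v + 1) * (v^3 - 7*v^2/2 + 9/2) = v^4 - 5*v^3/2 - 7*v^2/2 + 9*v/2 + 9/2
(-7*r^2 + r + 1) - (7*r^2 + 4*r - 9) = -14*r^2 - 3*r + 10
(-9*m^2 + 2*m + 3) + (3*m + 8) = -9*m^2 + 5*m + 11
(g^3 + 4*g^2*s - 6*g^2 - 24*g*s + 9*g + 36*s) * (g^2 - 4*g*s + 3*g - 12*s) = g^5 - 3*g^4 - 16*g^3*s^2 - 9*g^3 + 48*g^2*s^2 + 27*g^2 + 144*g*s^2 - 432*s^2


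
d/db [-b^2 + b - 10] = 1 - 2*b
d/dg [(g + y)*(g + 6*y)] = 2*g + 7*y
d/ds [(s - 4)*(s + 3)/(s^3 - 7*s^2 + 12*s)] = (-s^2 - 6*s + 9)/(s^2*(s^2 - 6*s + 9))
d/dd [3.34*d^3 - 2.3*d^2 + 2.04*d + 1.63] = 10.02*d^2 - 4.6*d + 2.04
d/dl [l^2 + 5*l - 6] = 2*l + 5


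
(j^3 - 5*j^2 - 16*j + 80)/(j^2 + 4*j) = j - 9 + 20/j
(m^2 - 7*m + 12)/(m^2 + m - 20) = (m - 3)/(m + 5)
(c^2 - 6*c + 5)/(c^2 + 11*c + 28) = (c^2 - 6*c + 5)/(c^2 + 11*c + 28)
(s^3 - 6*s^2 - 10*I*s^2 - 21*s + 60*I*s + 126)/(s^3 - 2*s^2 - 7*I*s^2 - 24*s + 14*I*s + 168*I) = (s - 3*I)/(s + 4)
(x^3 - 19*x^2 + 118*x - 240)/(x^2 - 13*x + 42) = (x^2 - 13*x + 40)/(x - 7)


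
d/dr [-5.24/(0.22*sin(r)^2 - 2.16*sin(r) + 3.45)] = (2.3056*sin(r) - 11.3184)*cos(r)/(0.22*sin(r)^2 - 2.16*sin(r) + 3.45)^2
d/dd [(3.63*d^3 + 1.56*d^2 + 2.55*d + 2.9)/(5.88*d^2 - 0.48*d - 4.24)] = (21.3444*d^4 - 3.4848*d^3 - 61.9164*d^2 - 47.3328*d - 9.42)/(34.5744*d^4 - 5.6448*d^3 - 49.632*d^2 + 4.0704*d + 17.9776)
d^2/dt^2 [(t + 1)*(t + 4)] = 2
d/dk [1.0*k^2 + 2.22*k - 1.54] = 2.0*k + 2.22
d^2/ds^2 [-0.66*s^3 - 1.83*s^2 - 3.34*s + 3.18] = -3.96*s - 3.66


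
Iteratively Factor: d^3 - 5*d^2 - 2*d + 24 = (d + 2)*(d^2 - 7*d + 12) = (d - 3)*(d + 2)*(d - 4)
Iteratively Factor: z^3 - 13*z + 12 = (z - 3)*(z^2 + 3*z - 4) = (z - 3)*(z - 1)*(z + 4)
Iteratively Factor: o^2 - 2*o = (o - 2)*(o)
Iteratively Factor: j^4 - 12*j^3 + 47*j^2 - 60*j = (j - 5)*(j^3 - 7*j^2 + 12*j) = j*(j - 5)*(j^2 - 7*j + 12) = j*(j - 5)*(j - 4)*(j - 3)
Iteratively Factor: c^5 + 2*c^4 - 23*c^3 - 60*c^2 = (c)*(c^4 + 2*c^3 - 23*c^2 - 60*c) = c*(c - 5)*(c^3 + 7*c^2 + 12*c) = c^2*(c - 5)*(c^2 + 7*c + 12) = c^2*(c - 5)*(c + 3)*(c + 4)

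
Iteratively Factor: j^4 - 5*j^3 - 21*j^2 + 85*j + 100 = (j - 5)*(j^3 - 21*j - 20) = (j - 5)^2*(j^2 + 5*j + 4) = (j - 5)^2*(j + 1)*(j + 4)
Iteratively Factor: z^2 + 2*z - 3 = (z + 3)*(z - 1)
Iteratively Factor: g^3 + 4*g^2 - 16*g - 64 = (g + 4)*(g^2 - 16) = (g + 4)^2*(g - 4)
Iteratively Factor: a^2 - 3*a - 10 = (a - 5)*(a + 2)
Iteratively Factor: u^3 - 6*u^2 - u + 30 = (u - 5)*(u^2 - u - 6) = (u - 5)*(u + 2)*(u - 3)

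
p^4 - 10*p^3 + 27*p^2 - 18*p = p*(p - 6)*(p - 3)*(p - 1)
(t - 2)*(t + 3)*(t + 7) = t^3 + 8*t^2 + t - 42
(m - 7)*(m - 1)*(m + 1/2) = m^3 - 15*m^2/2 + 3*m + 7/2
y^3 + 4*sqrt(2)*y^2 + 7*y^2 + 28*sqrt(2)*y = y*(y + 7)*(y + 4*sqrt(2))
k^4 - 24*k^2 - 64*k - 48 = (k - 6)*(k + 2)^3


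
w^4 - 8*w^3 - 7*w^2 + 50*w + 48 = (w - 8)*(w - 3)*(w + 1)*(w + 2)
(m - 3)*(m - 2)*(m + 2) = m^3 - 3*m^2 - 4*m + 12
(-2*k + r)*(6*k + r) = -12*k^2 + 4*k*r + r^2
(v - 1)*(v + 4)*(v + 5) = v^3 + 8*v^2 + 11*v - 20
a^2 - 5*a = a*(a - 5)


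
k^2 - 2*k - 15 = (k - 5)*(k + 3)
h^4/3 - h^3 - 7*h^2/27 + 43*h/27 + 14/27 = (h/3 + 1/3)*(h - 7/3)*(h - 2)*(h + 1/3)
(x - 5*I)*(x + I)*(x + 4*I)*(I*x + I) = I*x^4 + I*x^3 + 21*I*x^2 - 20*x + 21*I*x - 20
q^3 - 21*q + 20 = (q - 4)*(q - 1)*(q + 5)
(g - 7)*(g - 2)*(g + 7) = g^3 - 2*g^2 - 49*g + 98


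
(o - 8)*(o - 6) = o^2 - 14*o + 48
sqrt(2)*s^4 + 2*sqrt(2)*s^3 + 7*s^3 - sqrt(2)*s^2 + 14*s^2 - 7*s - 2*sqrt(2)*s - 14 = (s - 1)*(s + 2)*(s + 7*sqrt(2)/2)*(sqrt(2)*s + sqrt(2))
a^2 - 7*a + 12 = (a - 4)*(a - 3)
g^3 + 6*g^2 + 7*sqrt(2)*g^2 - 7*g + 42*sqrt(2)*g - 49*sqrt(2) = (g - 1)*(g + 7)*(g + 7*sqrt(2))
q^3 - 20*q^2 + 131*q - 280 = (q - 8)*(q - 7)*(q - 5)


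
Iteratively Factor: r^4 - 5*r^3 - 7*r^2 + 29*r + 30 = (r - 3)*(r^3 - 2*r^2 - 13*r - 10) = (r - 3)*(r + 1)*(r^2 - 3*r - 10) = (r - 3)*(r + 1)*(r + 2)*(r - 5)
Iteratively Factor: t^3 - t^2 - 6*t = (t - 3)*(t^2 + 2*t) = t*(t - 3)*(t + 2)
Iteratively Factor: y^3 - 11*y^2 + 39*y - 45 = (y - 3)*(y^2 - 8*y + 15) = (y - 5)*(y - 3)*(y - 3)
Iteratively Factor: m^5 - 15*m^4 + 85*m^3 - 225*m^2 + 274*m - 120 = (m - 1)*(m^4 - 14*m^3 + 71*m^2 - 154*m + 120) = (m - 4)*(m - 1)*(m^3 - 10*m^2 + 31*m - 30) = (m - 5)*(m - 4)*(m - 1)*(m^2 - 5*m + 6) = (m - 5)*(m - 4)*(m - 3)*(m - 1)*(m - 2)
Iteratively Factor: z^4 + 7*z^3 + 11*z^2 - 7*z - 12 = (z + 3)*(z^3 + 4*z^2 - z - 4) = (z + 1)*(z + 3)*(z^2 + 3*z - 4) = (z + 1)*(z + 3)*(z + 4)*(z - 1)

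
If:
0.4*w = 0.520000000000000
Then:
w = 1.30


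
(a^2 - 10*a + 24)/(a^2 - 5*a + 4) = (a - 6)/(a - 1)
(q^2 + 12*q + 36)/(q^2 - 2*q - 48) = (q + 6)/(q - 8)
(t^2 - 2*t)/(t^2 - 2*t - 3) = t*(2 - t)/(-t^2 + 2*t + 3)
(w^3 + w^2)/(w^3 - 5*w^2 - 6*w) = w/(w - 6)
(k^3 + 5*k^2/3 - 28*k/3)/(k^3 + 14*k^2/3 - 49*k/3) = (k + 4)/(k + 7)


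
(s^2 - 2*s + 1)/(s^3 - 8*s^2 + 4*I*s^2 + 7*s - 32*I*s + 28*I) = (s - 1)/(s^2 + s*(-7 + 4*I) - 28*I)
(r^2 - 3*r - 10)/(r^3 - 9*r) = (r^2 - 3*r - 10)/(r*(r^2 - 9))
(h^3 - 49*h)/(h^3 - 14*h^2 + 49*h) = (h + 7)/(h - 7)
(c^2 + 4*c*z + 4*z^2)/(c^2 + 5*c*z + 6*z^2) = (c + 2*z)/(c + 3*z)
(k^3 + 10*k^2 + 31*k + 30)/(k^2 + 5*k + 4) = (k^3 + 10*k^2 + 31*k + 30)/(k^2 + 5*k + 4)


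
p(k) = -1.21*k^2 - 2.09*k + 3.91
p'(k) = -2.42*k - 2.09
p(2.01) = -5.18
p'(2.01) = -6.95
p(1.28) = -0.75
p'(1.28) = -5.19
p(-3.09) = -1.19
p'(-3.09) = 5.39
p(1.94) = -4.70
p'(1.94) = -6.78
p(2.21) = -6.62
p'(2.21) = -7.44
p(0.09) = 3.71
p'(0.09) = -2.31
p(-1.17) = 4.70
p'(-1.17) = 0.74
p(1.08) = 0.24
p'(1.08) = -4.70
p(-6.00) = -27.11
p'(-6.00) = 12.43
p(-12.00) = -145.25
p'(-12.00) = 26.95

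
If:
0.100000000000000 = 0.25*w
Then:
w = 0.40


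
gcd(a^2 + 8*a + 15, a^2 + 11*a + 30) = a + 5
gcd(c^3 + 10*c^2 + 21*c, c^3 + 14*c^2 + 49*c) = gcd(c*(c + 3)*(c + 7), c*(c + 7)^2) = c^2 + 7*c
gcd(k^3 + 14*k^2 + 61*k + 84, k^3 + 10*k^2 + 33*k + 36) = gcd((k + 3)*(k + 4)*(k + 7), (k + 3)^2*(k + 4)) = k^2 + 7*k + 12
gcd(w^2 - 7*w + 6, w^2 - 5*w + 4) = w - 1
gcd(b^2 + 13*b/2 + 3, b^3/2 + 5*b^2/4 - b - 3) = 1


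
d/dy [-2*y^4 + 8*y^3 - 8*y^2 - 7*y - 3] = -8*y^3 + 24*y^2 - 16*y - 7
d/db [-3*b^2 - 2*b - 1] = -6*b - 2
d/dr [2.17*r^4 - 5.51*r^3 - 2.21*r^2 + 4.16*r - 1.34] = 8.68*r^3 - 16.53*r^2 - 4.42*r + 4.16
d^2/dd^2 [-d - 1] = 0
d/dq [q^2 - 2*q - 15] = 2*q - 2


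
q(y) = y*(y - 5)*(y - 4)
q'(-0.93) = 39.33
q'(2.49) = -6.22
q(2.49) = 9.44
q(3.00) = 6.00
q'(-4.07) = 142.95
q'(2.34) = -5.69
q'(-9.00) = 425.00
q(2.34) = 10.33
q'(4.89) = 3.72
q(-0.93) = -27.19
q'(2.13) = -4.73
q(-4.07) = -297.90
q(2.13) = 11.43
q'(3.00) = -7.00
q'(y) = y*(y - 5) + y*(y - 4) + (y - 5)*(y - 4) = 3*y^2 - 18*y + 20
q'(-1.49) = 53.48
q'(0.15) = 17.37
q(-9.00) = -1638.00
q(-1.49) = -53.09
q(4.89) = -0.48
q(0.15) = 2.80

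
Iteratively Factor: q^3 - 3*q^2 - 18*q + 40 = (q + 4)*(q^2 - 7*q + 10) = (q - 5)*(q + 4)*(q - 2)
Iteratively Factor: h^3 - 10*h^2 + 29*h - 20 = (h - 5)*(h^2 - 5*h + 4) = (h - 5)*(h - 4)*(h - 1)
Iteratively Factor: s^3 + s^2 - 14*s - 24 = (s - 4)*(s^2 + 5*s + 6) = (s - 4)*(s + 3)*(s + 2)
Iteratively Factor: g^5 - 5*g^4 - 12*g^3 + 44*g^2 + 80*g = (g - 5)*(g^4 - 12*g^2 - 16*g) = (g - 5)*(g + 2)*(g^3 - 2*g^2 - 8*g) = (g - 5)*(g + 2)^2*(g^2 - 4*g) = g*(g - 5)*(g + 2)^2*(g - 4)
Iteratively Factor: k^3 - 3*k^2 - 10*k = (k + 2)*(k^2 - 5*k) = k*(k + 2)*(k - 5)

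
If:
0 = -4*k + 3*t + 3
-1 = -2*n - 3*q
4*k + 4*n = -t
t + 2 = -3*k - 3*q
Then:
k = -3/14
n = 15/28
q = -1/42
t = -9/7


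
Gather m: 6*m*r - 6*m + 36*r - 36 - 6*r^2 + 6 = m*(6*r - 6) - 6*r^2 + 36*r - 30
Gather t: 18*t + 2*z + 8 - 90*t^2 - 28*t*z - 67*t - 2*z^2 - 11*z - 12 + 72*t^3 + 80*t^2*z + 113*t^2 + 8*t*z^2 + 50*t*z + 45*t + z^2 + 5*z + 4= 72*t^3 + t^2*(80*z + 23) + t*(8*z^2 + 22*z - 4) - z^2 - 4*z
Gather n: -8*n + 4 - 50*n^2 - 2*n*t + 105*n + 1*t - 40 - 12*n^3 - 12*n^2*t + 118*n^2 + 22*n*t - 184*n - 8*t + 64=-12*n^3 + n^2*(68 - 12*t) + n*(20*t - 87) - 7*t + 28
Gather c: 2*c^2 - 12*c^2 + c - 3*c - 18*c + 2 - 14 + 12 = -10*c^2 - 20*c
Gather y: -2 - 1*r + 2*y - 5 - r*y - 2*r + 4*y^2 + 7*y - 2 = -3*r + 4*y^2 + y*(9 - r) - 9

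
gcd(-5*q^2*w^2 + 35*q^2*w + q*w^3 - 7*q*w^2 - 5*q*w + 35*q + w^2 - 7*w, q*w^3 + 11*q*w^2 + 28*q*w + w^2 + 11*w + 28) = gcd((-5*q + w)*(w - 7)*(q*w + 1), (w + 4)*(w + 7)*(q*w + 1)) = q*w + 1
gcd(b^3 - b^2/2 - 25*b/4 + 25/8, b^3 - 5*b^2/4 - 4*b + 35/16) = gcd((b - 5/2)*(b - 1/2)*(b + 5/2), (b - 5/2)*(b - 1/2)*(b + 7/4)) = b^2 - 3*b + 5/4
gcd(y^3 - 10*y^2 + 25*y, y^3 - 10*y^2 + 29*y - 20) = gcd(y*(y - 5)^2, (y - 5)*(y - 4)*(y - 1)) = y - 5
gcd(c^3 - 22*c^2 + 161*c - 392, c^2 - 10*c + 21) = c - 7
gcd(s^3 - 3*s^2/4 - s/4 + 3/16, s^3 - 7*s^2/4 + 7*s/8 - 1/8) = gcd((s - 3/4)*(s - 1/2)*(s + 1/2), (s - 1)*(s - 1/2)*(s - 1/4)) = s - 1/2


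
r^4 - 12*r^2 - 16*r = r*(r - 4)*(r + 2)^2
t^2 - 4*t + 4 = (t - 2)^2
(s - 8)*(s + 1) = s^2 - 7*s - 8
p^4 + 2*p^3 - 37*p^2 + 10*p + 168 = (p - 4)*(p - 3)*(p + 2)*(p + 7)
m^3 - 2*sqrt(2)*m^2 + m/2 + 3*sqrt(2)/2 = (m - 3*sqrt(2)/2)*(m - sqrt(2))*(m + sqrt(2)/2)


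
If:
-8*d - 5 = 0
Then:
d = -5/8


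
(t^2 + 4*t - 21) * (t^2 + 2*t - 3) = t^4 + 6*t^3 - 16*t^2 - 54*t + 63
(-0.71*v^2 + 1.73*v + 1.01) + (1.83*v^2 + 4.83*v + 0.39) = 1.12*v^2 + 6.56*v + 1.4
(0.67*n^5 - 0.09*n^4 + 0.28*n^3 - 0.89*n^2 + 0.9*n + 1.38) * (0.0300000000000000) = 0.0201*n^5 - 0.0027*n^4 + 0.0084*n^3 - 0.0267*n^2 + 0.027*n + 0.0414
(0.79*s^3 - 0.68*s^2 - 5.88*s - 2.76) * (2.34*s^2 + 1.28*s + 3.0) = 1.8486*s^5 - 0.58*s^4 - 12.2596*s^3 - 16.0248*s^2 - 21.1728*s - 8.28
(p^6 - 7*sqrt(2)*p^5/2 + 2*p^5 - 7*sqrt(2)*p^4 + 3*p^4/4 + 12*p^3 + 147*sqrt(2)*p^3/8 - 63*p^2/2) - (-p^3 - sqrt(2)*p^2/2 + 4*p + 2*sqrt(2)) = p^6 - 7*sqrt(2)*p^5/2 + 2*p^5 - 7*sqrt(2)*p^4 + 3*p^4/4 + 13*p^3 + 147*sqrt(2)*p^3/8 - 63*p^2/2 + sqrt(2)*p^2/2 - 4*p - 2*sqrt(2)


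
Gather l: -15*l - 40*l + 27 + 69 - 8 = 88 - 55*l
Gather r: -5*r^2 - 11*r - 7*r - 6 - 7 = -5*r^2 - 18*r - 13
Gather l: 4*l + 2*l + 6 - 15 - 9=6*l - 18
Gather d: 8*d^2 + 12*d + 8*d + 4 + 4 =8*d^2 + 20*d + 8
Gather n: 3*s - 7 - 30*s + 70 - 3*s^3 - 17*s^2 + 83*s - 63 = -3*s^3 - 17*s^2 + 56*s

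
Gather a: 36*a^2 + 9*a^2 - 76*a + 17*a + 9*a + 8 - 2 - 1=45*a^2 - 50*a + 5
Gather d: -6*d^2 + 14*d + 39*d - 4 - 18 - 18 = -6*d^2 + 53*d - 40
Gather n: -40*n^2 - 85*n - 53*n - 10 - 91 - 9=-40*n^2 - 138*n - 110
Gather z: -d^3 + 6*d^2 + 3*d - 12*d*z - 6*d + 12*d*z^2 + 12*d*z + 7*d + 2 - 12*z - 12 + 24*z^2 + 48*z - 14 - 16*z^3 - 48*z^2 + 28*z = -d^3 + 6*d^2 + 4*d - 16*z^3 + z^2*(12*d - 24) + 64*z - 24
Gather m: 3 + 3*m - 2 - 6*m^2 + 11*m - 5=-6*m^2 + 14*m - 4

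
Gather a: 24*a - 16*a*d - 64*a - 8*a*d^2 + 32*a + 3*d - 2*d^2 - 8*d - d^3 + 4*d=a*(-8*d^2 - 16*d - 8) - d^3 - 2*d^2 - d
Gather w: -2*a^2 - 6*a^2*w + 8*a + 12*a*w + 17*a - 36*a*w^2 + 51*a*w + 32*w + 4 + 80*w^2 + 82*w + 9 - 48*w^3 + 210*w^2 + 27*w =-2*a^2 + 25*a - 48*w^3 + w^2*(290 - 36*a) + w*(-6*a^2 + 63*a + 141) + 13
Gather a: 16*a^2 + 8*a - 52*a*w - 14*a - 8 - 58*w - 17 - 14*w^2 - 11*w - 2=16*a^2 + a*(-52*w - 6) - 14*w^2 - 69*w - 27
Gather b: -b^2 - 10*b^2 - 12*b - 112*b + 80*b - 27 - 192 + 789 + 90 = -11*b^2 - 44*b + 660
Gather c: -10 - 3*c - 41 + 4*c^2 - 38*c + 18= 4*c^2 - 41*c - 33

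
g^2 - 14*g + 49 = (g - 7)^2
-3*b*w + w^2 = w*(-3*b + w)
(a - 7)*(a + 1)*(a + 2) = a^3 - 4*a^2 - 19*a - 14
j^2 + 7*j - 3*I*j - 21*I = (j + 7)*(j - 3*I)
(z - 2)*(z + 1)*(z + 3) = z^3 + 2*z^2 - 5*z - 6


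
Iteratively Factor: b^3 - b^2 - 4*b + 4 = (b - 2)*(b^2 + b - 2) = (b - 2)*(b + 2)*(b - 1)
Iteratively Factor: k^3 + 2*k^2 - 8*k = (k + 4)*(k^2 - 2*k) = k*(k + 4)*(k - 2)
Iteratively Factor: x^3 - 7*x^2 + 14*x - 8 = (x - 1)*(x^2 - 6*x + 8) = (x - 4)*(x - 1)*(x - 2)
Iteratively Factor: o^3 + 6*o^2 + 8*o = (o + 4)*(o^2 + 2*o) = (o + 2)*(o + 4)*(o)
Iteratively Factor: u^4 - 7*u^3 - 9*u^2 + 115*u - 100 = (u - 5)*(u^3 - 2*u^2 - 19*u + 20) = (u - 5)*(u + 4)*(u^2 - 6*u + 5) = (u - 5)^2*(u + 4)*(u - 1)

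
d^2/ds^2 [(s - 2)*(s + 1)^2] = 6*s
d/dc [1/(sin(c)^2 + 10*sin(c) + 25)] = -2*cos(c)/(sin(c) + 5)^3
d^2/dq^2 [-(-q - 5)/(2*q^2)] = (q + 15)/q^4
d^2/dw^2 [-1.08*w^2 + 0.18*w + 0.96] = -2.16000000000000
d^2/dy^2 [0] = 0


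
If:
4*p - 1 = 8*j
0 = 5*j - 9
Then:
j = 9/5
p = 77/20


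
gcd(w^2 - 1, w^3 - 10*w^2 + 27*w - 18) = w - 1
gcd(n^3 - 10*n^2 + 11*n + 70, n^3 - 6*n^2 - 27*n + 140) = n - 7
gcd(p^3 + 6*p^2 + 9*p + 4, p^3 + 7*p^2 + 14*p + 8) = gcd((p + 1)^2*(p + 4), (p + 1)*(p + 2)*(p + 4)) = p^2 + 5*p + 4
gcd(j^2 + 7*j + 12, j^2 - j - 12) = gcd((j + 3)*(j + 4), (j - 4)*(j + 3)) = j + 3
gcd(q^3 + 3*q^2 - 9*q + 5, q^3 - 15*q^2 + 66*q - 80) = 1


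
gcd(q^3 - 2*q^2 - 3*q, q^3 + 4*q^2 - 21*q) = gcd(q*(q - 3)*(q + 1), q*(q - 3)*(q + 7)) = q^2 - 3*q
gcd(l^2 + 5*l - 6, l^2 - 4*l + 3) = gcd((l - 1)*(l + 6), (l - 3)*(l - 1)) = l - 1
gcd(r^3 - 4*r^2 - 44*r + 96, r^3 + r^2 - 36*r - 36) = r + 6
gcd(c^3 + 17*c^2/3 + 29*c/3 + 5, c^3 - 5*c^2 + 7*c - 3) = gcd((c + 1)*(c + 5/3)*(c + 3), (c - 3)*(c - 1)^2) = 1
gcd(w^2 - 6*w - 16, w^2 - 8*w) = w - 8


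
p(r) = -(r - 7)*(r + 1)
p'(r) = 6 - 2*r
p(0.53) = 9.90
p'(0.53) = 4.94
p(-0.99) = 0.08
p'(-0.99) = 7.98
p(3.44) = 15.81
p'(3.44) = -0.88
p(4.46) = 13.87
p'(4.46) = -2.92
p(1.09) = 12.35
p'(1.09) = 3.82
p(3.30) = 15.91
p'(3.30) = -0.60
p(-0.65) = 2.68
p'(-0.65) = 7.30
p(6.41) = 4.37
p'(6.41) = -6.82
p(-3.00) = -20.00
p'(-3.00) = 12.00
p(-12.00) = -209.00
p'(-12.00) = 30.00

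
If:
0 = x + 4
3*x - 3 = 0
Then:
No Solution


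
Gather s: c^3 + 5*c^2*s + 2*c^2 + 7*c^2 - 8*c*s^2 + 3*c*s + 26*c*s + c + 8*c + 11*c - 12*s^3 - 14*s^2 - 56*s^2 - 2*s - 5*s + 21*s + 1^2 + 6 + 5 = c^3 + 9*c^2 + 20*c - 12*s^3 + s^2*(-8*c - 70) + s*(5*c^2 + 29*c + 14) + 12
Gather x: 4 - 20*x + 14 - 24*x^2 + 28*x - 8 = -24*x^2 + 8*x + 10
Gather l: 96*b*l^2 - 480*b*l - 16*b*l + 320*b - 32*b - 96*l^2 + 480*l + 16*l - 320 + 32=288*b + l^2*(96*b - 96) + l*(496 - 496*b) - 288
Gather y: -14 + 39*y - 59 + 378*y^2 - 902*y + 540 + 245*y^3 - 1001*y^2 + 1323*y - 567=245*y^3 - 623*y^2 + 460*y - 100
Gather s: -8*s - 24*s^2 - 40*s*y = -24*s^2 + s*(-40*y - 8)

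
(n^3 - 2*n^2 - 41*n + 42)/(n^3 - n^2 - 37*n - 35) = (n^2 + 5*n - 6)/(n^2 + 6*n + 5)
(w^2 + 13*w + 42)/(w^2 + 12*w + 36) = (w + 7)/(w + 6)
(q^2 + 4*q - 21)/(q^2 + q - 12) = (q + 7)/(q + 4)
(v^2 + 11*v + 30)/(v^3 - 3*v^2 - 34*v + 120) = (v + 5)/(v^2 - 9*v + 20)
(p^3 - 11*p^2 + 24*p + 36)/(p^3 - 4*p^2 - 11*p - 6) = (p - 6)/(p + 1)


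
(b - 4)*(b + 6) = b^2 + 2*b - 24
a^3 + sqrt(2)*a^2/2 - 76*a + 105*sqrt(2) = (a - 5*sqrt(2))*(a - 3*sqrt(2)/2)*(a + 7*sqrt(2))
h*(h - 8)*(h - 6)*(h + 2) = h^4 - 12*h^3 + 20*h^2 + 96*h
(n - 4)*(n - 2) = n^2 - 6*n + 8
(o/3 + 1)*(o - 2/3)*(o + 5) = o^3/3 + 22*o^2/9 + 29*o/9 - 10/3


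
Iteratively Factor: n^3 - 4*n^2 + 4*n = (n - 2)*(n^2 - 2*n) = n*(n - 2)*(n - 2)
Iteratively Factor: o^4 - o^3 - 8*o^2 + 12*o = (o)*(o^3 - o^2 - 8*o + 12) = o*(o - 2)*(o^2 + o - 6) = o*(o - 2)*(o + 3)*(o - 2)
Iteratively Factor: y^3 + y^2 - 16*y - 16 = (y - 4)*(y^2 + 5*y + 4) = (y - 4)*(y + 4)*(y + 1)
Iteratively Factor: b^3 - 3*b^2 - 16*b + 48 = (b - 3)*(b^2 - 16) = (b - 3)*(b + 4)*(b - 4)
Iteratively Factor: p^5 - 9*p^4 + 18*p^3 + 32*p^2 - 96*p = (p + 2)*(p^4 - 11*p^3 + 40*p^2 - 48*p) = (p - 4)*(p + 2)*(p^3 - 7*p^2 + 12*p) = (p - 4)*(p - 3)*(p + 2)*(p^2 - 4*p) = (p - 4)^2*(p - 3)*(p + 2)*(p)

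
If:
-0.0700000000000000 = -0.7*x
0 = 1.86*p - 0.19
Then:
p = 0.10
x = 0.10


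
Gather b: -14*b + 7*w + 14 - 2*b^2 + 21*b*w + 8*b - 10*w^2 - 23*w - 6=-2*b^2 + b*(21*w - 6) - 10*w^2 - 16*w + 8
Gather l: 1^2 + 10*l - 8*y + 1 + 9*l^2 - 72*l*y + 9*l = 9*l^2 + l*(19 - 72*y) - 8*y + 2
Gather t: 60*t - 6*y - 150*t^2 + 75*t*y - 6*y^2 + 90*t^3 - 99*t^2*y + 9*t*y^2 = 90*t^3 + t^2*(-99*y - 150) + t*(9*y^2 + 75*y + 60) - 6*y^2 - 6*y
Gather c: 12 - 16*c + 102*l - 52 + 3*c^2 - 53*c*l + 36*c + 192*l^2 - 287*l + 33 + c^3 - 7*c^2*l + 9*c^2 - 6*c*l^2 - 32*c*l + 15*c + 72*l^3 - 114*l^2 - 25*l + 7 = c^3 + c^2*(12 - 7*l) + c*(-6*l^2 - 85*l + 35) + 72*l^3 + 78*l^2 - 210*l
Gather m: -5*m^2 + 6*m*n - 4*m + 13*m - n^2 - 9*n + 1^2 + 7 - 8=-5*m^2 + m*(6*n + 9) - n^2 - 9*n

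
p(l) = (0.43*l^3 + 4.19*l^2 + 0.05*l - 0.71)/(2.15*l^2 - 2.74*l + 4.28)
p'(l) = (2.74 - 4.3*l)*(0.43*l^3 + 4.19*l^2 + 0.05*l - 0.71)/(2.15*l^2 - 2.74*l + 4.28)^2 + (1.29*l^2 + 8.38*l + 0.05)/(2.15*l^2 - 2.74*l + 4.28) = (0.9245*l^4 - 2.3564*l^3 - 6.0669*l^2 + 38.9194*l - 1.7314)/(4.6225*l^4 - 11.782*l^3 + 25.9116*l^2 - 23.4544*l + 18.3184)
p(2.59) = 3.02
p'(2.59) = 0.44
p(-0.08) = -0.15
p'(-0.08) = -0.24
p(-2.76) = 0.78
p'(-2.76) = -0.07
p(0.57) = 0.22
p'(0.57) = 1.55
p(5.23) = 3.60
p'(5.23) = 0.16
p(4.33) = 3.45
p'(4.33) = 0.17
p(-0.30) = -0.07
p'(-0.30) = -0.50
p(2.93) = 3.14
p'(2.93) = 0.32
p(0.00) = -0.17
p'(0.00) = -0.09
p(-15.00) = -0.96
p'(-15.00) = 0.19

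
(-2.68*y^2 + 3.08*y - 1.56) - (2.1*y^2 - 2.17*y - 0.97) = -4.78*y^2 + 5.25*y - 0.59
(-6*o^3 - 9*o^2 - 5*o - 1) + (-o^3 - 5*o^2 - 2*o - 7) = -7*o^3 - 14*o^2 - 7*o - 8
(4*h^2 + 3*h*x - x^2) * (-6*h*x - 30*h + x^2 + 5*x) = -24*h^3*x - 120*h^3 - 14*h^2*x^2 - 70*h^2*x + 9*h*x^3 + 45*h*x^2 - x^4 - 5*x^3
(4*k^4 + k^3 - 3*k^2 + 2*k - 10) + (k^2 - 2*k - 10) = 4*k^4 + k^3 - 2*k^2 - 20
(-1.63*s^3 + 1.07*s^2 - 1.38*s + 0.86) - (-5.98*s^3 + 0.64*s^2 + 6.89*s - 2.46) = 4.35*s^3 + 0.43*s^2 - 8.27*s + 3.32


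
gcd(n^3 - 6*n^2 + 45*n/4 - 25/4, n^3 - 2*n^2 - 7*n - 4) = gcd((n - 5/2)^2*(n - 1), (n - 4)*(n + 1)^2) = 1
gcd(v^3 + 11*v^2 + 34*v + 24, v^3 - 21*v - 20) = v^2 + 5*v + 4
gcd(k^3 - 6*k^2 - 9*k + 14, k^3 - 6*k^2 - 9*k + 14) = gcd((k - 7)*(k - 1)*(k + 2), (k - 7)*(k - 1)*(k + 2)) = k^3 - 6*k^2 - 9*k + 14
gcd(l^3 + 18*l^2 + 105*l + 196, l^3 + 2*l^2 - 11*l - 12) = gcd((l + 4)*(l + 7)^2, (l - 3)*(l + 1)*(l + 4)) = l + 4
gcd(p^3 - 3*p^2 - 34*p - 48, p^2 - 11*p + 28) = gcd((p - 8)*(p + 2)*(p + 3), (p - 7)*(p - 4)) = 1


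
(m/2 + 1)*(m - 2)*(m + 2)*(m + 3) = m^4/2 + 5*m^3/2 + m^2 - 10*m - 12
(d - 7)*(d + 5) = d^2 - 2*d - 35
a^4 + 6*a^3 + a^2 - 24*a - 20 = (a - 2)*(a + 1)*(a + 2)*(a + 5)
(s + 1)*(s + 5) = s^2 + 6*s + 5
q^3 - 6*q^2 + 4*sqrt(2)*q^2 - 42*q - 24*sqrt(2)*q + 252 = (q - 6)*(q - 3*sqrt(2))*(q + 7*sqrt(2))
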